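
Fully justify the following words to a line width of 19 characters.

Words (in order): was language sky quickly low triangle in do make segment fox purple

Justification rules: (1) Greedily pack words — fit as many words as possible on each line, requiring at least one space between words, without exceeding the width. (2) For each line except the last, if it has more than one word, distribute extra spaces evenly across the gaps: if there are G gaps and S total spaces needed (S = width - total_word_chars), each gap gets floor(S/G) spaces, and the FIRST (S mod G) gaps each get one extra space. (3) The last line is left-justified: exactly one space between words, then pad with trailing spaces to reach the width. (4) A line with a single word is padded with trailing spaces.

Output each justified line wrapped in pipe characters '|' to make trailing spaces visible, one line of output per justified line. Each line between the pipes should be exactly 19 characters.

Line 1: ['was', 'language', 'sky'] (min_width=16, slack=3)
Line 2: ['quickly', 'low'] (min_width=11, slack=8)
Line 3: ['triangle', 'in', 'do', 'make'] (min_width=19, slack=0)
Line 4: ['segment', 'fox', 'purple'] (min_width=18, slack=1)

Answer: |was   language  sky|
|quickly         low|
|triangle in do make|
|segment fox purple |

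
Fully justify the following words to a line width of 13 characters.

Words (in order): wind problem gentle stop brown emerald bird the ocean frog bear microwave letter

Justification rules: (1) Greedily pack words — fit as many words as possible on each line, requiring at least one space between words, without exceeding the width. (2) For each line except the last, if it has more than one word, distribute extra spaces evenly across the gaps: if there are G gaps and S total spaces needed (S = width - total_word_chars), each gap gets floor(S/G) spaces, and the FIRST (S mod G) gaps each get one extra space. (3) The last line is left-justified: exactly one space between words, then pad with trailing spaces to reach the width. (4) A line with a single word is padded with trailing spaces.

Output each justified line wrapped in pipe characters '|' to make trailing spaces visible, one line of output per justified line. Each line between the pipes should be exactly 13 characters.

Line 1: ['wind', 'problem'] (min_width=12, slack=1)
Line 2: ['gentle', 'stop'] (min_width=11, slack=2)
Line 3: ['brown', 'emerald'] (min_width=13, slack=0)
Line 4: ['bird', 'the'] (min_width=8, slack=5)
Line 5: ['ocean', 'frog'] (min_width=10, slack=3)
Line 6: ['bear'] (min_width=4, slack=9)
Line 7: ['microwave'] (min_width=9, slack=4)
Line 8: ['letter'] (min_width=6, slack=7)

Answer: |wind  problem|
|gentle   stop|
|brown emerald|
|bird      the|
|ocean    frog|
|bear         |
|microwave    |
|letter       |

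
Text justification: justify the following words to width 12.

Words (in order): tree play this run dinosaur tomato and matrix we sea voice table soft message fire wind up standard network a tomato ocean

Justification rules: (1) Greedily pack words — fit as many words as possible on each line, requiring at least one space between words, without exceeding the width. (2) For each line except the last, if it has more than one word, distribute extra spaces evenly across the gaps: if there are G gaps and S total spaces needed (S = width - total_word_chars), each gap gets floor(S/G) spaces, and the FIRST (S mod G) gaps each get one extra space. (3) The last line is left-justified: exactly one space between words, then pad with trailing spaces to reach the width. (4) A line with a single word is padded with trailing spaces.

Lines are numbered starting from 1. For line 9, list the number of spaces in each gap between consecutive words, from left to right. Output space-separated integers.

Line 1: ['tree', 'play'] (min_width=9, slack=3)
Line 2: ['this', 'run'] (min_width=8, slack=4)
Line 3: ['dinosaur'] (min_width=8, slack=4)
Line 4: ['tomato', 'and'] (min_width=10, slack=2)
Line 5: ['matrix', 'we'] (min_width=9, slack=3)
Line 6: ['sea', 'voice'] (min_width=9, slack=3)
Line 7: ['table', 'soft'] (min_width=10, slack=2)
Line 8: ['message', 'fire'] (min_width=12, slack=0)
Line 9: ['wind', 'up'] (min_width=7, slack=5)
Line 10: ['standard'] (min_width=8, slack=4)
Line 11: ['network', 'a'] (min_width=9, slack=3)
Line 12: ['tomato', 'ocean'] (min_width=12, slack=0)

Answer: 6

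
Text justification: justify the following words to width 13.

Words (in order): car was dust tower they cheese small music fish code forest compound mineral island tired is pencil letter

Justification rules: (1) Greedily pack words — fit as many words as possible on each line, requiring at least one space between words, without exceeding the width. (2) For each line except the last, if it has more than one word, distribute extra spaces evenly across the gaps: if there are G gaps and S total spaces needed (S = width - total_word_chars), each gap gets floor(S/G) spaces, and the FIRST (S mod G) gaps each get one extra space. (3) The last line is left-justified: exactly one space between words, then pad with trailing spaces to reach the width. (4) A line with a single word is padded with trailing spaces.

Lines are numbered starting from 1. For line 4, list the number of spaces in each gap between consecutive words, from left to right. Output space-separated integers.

Answer: 4

Derivation:
Line 1: ['car', 'was', 'dust'] (min_width=12, slack=1)
Line 2: ['tower', 'they'] (min_width=10, slack=3)
Line 3: ['cheese', 'small'] (min_width=12, slack=1)
Line 4: ['music', 'fish'] (min_width=10, slack=3)
Line 5: ['code', 'forest'] (min_width=11, slack=2)
Line 6: ['compound'] (min_width=8, slack=5)
Line 7: ['mineral'] (min_width=7, slack=6)
Line 8: ['island', 'tired'] (min_width=12, slack=1)
Line 9: ['is', 'pencil'] (min_width=9, slack=4)
Line 10: ['letter'] (min_width=6, slack=7)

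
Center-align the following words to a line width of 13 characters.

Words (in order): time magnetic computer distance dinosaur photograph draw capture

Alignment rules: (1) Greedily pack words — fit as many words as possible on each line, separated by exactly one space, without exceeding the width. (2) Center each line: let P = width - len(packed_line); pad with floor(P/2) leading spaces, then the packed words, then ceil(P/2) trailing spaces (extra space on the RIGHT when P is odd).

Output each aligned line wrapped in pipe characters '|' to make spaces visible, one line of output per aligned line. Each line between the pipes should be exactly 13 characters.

Line 1: ['time', 'magnetic'] (min_width=13, slack=0)
Line 2: ['computer'] (min_width=8, slack=5)
Line 3: ['distance'] (min_width=8, slack=5)
Line 4: ['dinosaur'] (min_width=8, slack=5)
Line 5: ['photograph'] (min_width=10, slack=3)
Line 6: ['draw', 'capture'] (min_width=12, slack=1)

Answer: |time magnetic|
|  computer   |
|  distance   |
|  dinosaur   |
| photograph  |
|draw capture |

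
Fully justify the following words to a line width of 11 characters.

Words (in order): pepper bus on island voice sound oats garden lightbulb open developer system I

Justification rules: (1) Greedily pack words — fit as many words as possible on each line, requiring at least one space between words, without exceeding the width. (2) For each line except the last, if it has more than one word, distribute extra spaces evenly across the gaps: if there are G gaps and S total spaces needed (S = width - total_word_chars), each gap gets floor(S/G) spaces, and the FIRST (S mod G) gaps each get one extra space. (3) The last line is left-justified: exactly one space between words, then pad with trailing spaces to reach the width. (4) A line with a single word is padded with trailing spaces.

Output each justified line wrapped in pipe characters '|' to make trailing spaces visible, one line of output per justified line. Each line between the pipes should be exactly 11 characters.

Line 1: ['pepper', 'bus'] (min_width=10, slack=1)
Line 2: ['on', 'island'] (min_width=9, slack=2)
Line 3: ['voice', 'sound'] (min_width=11, slack=0)
Line 4: ['oats', 'garden'] (min_width=11, slack=0)
Line 5: ['lightbulb'] (min_width=9, slack=2)
Line 6: ['open'] (min_width=4, slack=7)
Line 7: ['developer'] (min_width=9, slack=2)
Line 8: ['system', 'I'] (min_width=8, slack=3)

Answer: |pepper  bus|
|on   island|
|voice sound|
|oats garden|
|lightbulb  |
|open       |
|developer  |
|system I   |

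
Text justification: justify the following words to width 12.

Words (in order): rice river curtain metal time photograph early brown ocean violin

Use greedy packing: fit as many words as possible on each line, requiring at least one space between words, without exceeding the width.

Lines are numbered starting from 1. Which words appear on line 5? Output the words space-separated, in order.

Line 1: ['rice', 'river'] (min_width=10, slack=2)
Line 2: ['curtain'] (min_width=7, slack=5)
Line 3: ['metal', 'time'] (min_width=10, slack=2)
Line 4: ['photograph'] (min_width=10, slack=2)
Line 5: ['early', 'brown'] (min_width=11, slack=1)
Line 6: ['ocean', 'violin'] (min_width=12, slack=0)

Answer: early brown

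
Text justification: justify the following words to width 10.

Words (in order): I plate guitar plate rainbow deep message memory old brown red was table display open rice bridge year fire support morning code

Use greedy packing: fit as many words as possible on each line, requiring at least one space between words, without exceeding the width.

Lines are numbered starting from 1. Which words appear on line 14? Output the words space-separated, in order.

Line 1: ['I', 'plate'] (min_width=7, slack=3)
Line 2: ['guitar'] (min_width=6, slack=4)
Line 3: ['plate'] (min_width=5, slack=5)
Line 4: ['rainbow'] (min_width=7, slack=3)
Line 5: ['deep'] (min_width=4, slack=6)
Line 6: ['message'] (min_width=7, slack=3)
Line 7: ['memory', 'old'] (min_width=10, slack=0)
Line 8: ['brown', 'red'] (min_width=9, slack=1)
Line 9: ['was', 'table'] (min_width=9, slack=1)
Line 10: ['display'] (min_width=7, slack=3)
Line 11: ['open', 'rice'] (min_width=9, slack=1)
Line 12: ['bridge'] (min_width=6, slack=4)
Line 13: ['year', 'fire'] (min_width=9, slack=1)
Line 14: ['support'] (min_width=7, slack=3)
Line 15: ['morning'] (min_width=7, slack=3)
Line 16: ['code'] (min_width=4, slack=6)

Answer: support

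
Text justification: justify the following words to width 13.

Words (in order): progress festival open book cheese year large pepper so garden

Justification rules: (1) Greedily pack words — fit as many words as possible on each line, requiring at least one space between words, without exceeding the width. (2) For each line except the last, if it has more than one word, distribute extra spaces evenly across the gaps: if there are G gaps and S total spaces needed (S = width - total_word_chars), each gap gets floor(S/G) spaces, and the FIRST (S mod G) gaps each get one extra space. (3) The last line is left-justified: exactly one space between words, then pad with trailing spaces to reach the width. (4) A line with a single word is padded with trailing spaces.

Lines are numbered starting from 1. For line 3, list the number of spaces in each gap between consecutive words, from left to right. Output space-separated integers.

Line 1: ['progress'] (min_width=8, slack=5)
Line 2: ['festival', 'open'] (min_width=13, slack=0)
Line 3: ['book', 'cheese'] (min_width=11, slack=2)
Line 4: ['year', 'large'] (min_width=10, slack=3)
Line 5: ['pepper', 'so'] (min_width=9, slack=4)
Line 6: ['garden'] (min_width=6, slack=7)

Answer: 3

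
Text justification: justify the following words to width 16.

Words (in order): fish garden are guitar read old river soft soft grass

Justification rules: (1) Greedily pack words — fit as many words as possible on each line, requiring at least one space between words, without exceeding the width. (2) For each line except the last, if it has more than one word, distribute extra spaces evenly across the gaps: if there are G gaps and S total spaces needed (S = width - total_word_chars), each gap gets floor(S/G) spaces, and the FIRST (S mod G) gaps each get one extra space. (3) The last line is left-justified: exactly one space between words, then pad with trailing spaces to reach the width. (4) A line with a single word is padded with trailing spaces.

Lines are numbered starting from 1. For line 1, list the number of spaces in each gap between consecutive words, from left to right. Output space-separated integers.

Answer: 2 1

Derivation:
Line 1: ['fish', 'garden', 'are'] (min_width=15, slack=1)
Line 2: ['guitar', 'read', 'old'] (min_width=15, slack=1)
Line 3: ['river', 'soft', 'soft'] (min_width=15, slack=1)
Line 4: ['grass'] (min_width=5, slack=11)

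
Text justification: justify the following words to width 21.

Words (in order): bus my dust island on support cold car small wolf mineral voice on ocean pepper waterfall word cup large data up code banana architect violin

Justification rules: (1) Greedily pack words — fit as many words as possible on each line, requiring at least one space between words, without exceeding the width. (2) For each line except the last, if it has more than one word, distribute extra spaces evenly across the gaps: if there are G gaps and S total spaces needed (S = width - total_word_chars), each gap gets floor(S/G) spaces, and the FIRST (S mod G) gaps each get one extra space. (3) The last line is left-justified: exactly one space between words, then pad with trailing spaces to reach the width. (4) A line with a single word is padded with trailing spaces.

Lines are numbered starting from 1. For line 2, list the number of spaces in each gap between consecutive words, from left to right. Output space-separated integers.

Line 1: ['bus', 'my', 'dust', 'island', 'on'] (min_width=21, slack=0)
Line 2: ['support', 'cold', 'car'] (min_width=16, slack=5)
Line 3: ['small', 'wolf', 'mineral'] (min_width=18, slack=3)
Line 4: ['voice', 'on', 'ocean', 'pepper'] (min_width=21, slack=0)
Line 5: ['waterfall', 'word', 'cup'] (min_width=18, slack=3)
Line 6: ['large', 'data', 'up', 'code'] (min_width=18, slack=3)
Line 7: ['banana', 'architect'] (min_width=16, slack=5)
Line 8: ['violin'] (min_width=6, slack=15)

Answer: 4 3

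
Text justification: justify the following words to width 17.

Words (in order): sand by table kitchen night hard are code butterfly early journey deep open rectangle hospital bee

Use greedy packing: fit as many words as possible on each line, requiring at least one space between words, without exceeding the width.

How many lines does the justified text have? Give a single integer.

Answer: 7

Derivation:
Line 1: ['sand', 'by', 'table'] (min_width=13, slack=4)
Line 2: ['kitchen', 'night'] (min_width=13, slack=4)
Line 3: ['hard', 'are', 'code'] (min_width=13, slack=4)
Line 4: ['butterfly', 'early'] (min_width=15, slack=2)
Line 5: ['journey', 'deep', 'open'] (min_width=17, slack=0)
Line 6: ['rectangle'] (min_width=9, slack=8)
Line 7: ['hospital', 'bee'] (min_width=12, slack=5)
Total lines: 7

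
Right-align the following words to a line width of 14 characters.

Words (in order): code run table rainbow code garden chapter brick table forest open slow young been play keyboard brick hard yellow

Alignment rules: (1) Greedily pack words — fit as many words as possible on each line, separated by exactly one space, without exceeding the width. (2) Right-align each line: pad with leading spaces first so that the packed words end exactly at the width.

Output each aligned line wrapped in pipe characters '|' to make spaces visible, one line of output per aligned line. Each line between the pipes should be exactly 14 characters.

Answer: |code run table|
|  rainbow code|
|garden chapter|
|   brick table|
|   forest open|
|    slow young|
|     been play|
|keyboard brick|
|   hard yellow|

Derivation:
Line 1: ['code', 'run', 'table'] (min_width=14, slack=0)
Line 2: ['rainbow', 'code'] (min_width=12, slack=2)
Line 3: ['garden', 'chapter'] (min_width=14, slack=0)
Line 4: ['brick', 'table'] (min_width=11, slack=3)
Line 5: ['forest', 'open'] (min_width=11, slack=3)
Line 6: ['slow', 'young'] (min_width=10, slack=4)
Line 7: ['been', 'play'] (min_width=9, slack=5)
Line 8: ['keyboard', 'brick'] (min_width=14, slack=0)
Line 9: ['hard', 'yellow'] (min_width=11, slack=3)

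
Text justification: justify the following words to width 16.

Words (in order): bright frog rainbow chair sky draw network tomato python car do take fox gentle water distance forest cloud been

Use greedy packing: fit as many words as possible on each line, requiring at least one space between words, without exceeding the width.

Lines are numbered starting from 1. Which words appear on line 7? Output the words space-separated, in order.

Line 1: ['bright', 'frog'] (min_width=11, slack=5)
Line 2: ['rainbow', 'chair'] (min_width=13, slack=3)
Line 3: ['sky', 'draw', 'network'] (min_width=16, slack=0)
Line 4: ['tomato', 'python'] (min_width=13, slack=3)
Line 5: ['car', 'do', 'take', 'fox'] (min_width=15, slack=1)
Line 6: ['gentle', 'water'] (min_width=12, slack=4)
Line 7: ['distance', 'forest'] (min_width=15, slack=1)
Line 8: ['cloud', 'been'] (min_width=10, slack=6)

Answer: distance forest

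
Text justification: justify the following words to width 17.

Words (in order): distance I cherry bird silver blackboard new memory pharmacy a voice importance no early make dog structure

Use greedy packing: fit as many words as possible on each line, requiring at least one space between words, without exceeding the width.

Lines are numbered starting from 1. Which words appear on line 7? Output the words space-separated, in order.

Answer: structure

Derivation:
Line 1: ['distance', 'I', 'cherry'] (min_width=17, slack=0)
Line 2: ['bird', 'silver'] (min_width=11, slack=6)
Line 3: ['blackboard', 'new'] (min_width=14, slack=3)
Line 4: ['memory', 'pharmacy', 'a'] (min_width=17, slack=0)
Line 5: ['voice', 'importance'] (min_width=16, slack=1)
Line 6: ['no', 'early', 'make', 'dog'] (min_width=17, slack=0)
Line 7: ['structure'] (min_width=9, slack=8)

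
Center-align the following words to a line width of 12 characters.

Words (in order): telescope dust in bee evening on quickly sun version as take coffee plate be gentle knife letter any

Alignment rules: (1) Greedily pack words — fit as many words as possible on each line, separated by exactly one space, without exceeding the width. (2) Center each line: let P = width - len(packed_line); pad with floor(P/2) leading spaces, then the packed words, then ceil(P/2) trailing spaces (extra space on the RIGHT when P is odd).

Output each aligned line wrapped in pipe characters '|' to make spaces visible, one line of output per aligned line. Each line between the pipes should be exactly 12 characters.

Line 1: ['telescope'] (min_width=9, slack=3)
Line 2: ['dust', 'in', 'bee'] (min_width=11, slack=1)
Line 3: ['evening', 'on'] (min_width=10, slack=2)
Line 4: ['quickly', 'sun'] (min_width=11, slack=1)
Line 5: ['version', 'as'] (min_width=10, slack=2)
Line 6: ['take', 'coffee'] (min_width=11, slack=1)
Line 7: ['plate', 'be'] (min_width=8, slack=4)
Line 8: ['gentle', 'knife'] (min_width=12, slack=0)
Line 9: ['letter', 'any'] (min_width=10, slack=2)

Answer: | telescope  |
|dust in bee |
| evening on |
|quickly sun |
| version as |
|take coffee |
|  plate be  |
|gentle knife|
| letter any |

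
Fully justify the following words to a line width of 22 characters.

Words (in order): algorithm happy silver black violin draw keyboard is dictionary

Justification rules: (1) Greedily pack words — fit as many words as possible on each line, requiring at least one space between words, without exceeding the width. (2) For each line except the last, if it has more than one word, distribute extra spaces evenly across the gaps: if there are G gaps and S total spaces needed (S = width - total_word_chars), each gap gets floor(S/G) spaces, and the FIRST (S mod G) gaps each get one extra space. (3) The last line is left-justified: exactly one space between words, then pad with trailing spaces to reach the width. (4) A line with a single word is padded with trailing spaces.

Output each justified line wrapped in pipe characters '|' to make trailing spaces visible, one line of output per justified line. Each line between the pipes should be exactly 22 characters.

Line 1: ['algorithm', 'happy', 'silver'] (min_width=22, slack=0)
Line 2: ['black', 'violin', 'draw'] (min_width=17, slack=5)
Line 3: ['keyboard', 'is', 'dictionary'] (min_width=22, slack=0)

Answer: |algorithm happy silver|
|black    violin   draw|
|keyboard is dictionary|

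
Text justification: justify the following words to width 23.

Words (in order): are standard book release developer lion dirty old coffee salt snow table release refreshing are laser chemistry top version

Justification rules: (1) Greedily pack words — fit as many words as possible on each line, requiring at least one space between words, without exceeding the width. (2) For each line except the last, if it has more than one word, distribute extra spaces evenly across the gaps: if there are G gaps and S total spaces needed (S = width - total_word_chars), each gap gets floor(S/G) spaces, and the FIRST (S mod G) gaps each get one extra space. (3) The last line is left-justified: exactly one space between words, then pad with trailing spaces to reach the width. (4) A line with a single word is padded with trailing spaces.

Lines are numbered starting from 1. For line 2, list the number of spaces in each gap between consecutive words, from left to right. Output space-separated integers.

Answer: 2 1

Derivation:
Line 1: ['are', 'standard', 'book'] (min_width=17, slack=6)
Line 2: ['release', 'developer', 'lion'] (min_width=22, slack=1)
Line 3: ['dirty', 'old', 'coffee', 'salt'] (min_width=21, slack=2)
Line 4: ['snow', 'table', 'release'] (min_width=18, slack=5)
Line 5: ['refreshing', 'are', 'laser'] (min_width=20, slack=3)
Line 6: ['chemistry', 'top', 'version'] (min_width=21, slack=2)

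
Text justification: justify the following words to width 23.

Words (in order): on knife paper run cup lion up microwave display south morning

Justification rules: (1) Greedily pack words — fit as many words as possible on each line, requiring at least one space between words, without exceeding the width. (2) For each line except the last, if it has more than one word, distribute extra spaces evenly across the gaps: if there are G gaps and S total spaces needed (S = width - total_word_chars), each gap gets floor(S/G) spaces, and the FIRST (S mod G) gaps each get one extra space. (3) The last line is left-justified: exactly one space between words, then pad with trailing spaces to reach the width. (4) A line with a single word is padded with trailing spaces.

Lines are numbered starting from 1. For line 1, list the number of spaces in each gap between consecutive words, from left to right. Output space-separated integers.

Line 1: ['on', 'knife', 'paper', 'run', 'cup'] (min_width=22, slack=1)
Line 2: ['lion', 'up', 'microwave'] (min_width=17, slack=6)
Line 3: ['display', 'south', 'morning'] (min_width=21, slack=2)

Answer: 2 1 1 1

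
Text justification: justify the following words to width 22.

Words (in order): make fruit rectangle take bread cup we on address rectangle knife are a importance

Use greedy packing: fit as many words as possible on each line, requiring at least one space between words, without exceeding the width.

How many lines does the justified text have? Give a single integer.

Line 1: ['make', 'fruit', 'rectangle'] (min_width=20, slack=2)
Line 2: ['take', 'bread', 'cup', 'we', 'on'] (min_width=20, slack=2)
Line 3: ['address', 'rectangle'] (min_width=17, slack=5)
Line 4: ['knife', 'are', 'a', 'importance'] (min_width=22, slack=0)
Total lines: 4

Answer: 4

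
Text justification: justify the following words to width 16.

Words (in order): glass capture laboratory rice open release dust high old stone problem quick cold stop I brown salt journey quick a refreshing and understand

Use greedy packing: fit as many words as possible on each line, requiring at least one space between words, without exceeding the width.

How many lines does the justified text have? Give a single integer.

Line 1: ['glass', 'capture'] (min_width=13, slack=3)
Line 2: ['laboratory', 'rice'] (min_width=15, slack=1)
Line 3: ['open', 'release'] (min_width=12, slack=4)
Line 4: ['dust', 'high', 'old'] (min_width=13, slack=3)
Line 5: ['stone', 'problem'] (min_width=13, slack=3)
Line 6: ['quick', 'cold', 'stop'] (min_width=15, slack=1)
Line 7: ['I', 'brown', 'salt'] (min_width=12, slack=4)
Line 8: ['journey', 'quick', 'a'] (min_width=15, slack=1)
Line 9: ['refreshing', 'and'] (min_width=14, slack=2)
Line 10: ['understand'] (min_width=10, slack=6)
Total lines: 10

Answer: 10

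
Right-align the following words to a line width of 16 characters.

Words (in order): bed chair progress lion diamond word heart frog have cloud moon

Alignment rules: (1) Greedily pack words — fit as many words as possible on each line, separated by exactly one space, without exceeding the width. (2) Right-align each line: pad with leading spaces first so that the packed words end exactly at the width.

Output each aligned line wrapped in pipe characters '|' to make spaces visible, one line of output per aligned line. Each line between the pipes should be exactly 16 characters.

Line 1: ['bed', 'chair'] (min_width=9, slack=7)
Line 2: ['progress', 'lion'] (min_width=13, slack=3)
Line 3: ['diamond', 'word'] (min_width=12, slack=4)
Line 4: ['heart', 'frog', 'have'] (min_width=15, slack=1)
Line 5: ['cloud', 'moon'] (min_width=10, slack=6)

Answer: |       bed chair|
|   progress lion|
|    diamond word|
| heart frog have|
|      cloud moon|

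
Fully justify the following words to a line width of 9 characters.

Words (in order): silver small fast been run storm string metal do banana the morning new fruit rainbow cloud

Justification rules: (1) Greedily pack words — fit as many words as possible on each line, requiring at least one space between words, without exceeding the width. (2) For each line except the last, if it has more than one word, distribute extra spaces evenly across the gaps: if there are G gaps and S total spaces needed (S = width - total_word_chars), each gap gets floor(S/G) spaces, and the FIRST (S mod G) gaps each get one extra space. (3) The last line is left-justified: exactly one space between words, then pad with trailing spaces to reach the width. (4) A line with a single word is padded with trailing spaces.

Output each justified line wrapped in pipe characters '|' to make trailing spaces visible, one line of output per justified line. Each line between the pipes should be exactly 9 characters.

Line 1: ['silver'] (min_width=6, slack=3)
Line 2: ['small'] (min_width=5, slack=4)
Line 3: ['fast', 'been'] (min_width=9, slack=0)
Line 4: ['run', 'storm'] (min_width=9, slack=0)
Line 5: ['string'] (min_width=6, slack=3)
Line 6: ['metal', 'do'] (min_width=8, slack=1)
Line 7: ['banana'] (min_width=6, slack=3)
Line 8: ['the'] (min_width=3, slack=6)
Line 9: ['morning'] (min_width=7, slack=2)
Line 10: ['new', 'fruit'] (min_width=9, slack=0)
Line 11: ['rainbow'] (min_width=7, slack=2)
Line 12: ['cloud'] (min_width=5, slack=4)

Answer: |silver   |
|small    |
|fast been|
|run storm|
|string   |
|metal  do|
|banana   |
|the      |
|morning  |
|new fruit|
|rainbow  |
|cloud    |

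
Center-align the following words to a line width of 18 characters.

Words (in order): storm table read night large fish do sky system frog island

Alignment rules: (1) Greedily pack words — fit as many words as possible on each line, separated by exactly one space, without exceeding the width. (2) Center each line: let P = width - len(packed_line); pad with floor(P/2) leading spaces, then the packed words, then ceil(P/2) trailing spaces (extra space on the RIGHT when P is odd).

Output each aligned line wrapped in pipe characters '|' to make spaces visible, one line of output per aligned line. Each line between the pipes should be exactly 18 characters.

Line 1: ['storm', 'table', 'read'] (min_width=16, slack=2)
Line 2: ['night', 'large', 'fish'] (min_width=16, slack=2)
Line 3: ['do', 'sky', 'system', 'frog'] (min_width=18, slack=0)
Line 4: ['island'] (min_width=6, slack=12)

Answer: | storm table read |
| night large fish |
|do sky system frog|
|      island      |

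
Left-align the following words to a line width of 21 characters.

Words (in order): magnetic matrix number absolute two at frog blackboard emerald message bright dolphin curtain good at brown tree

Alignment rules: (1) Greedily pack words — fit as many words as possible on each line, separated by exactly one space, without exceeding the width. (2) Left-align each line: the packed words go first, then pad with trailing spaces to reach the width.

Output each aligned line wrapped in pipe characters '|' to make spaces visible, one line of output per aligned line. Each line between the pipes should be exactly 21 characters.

Answer: |magnetic matrix      |
|number absolute two  |
|at frog blackboard   |
|emerald message      |
|bright dolphin       |
|curtain good at brown|
|tree                 |

Derivation:
Line 1: ['magnetic', 'matrix'] (min_width=15, slack=6)
Line 2: ['number', 'absolute', 'two'] (min_width=19, slack=2)
Line 3: ['at', 'frog', 'blackboard'] (min_width=18, slack=3)
Line 4: ['emerald', 'message'] (min_width=15, slack=6)
Line 5: ['bright', 'dolphin'] (min_width=14, slack=7)
Line 6: ['curtain', 'good', 'at', 'brown'] (min_width=21, slack=0)
Line 7: ['tree'] (min_width=4, slack=17)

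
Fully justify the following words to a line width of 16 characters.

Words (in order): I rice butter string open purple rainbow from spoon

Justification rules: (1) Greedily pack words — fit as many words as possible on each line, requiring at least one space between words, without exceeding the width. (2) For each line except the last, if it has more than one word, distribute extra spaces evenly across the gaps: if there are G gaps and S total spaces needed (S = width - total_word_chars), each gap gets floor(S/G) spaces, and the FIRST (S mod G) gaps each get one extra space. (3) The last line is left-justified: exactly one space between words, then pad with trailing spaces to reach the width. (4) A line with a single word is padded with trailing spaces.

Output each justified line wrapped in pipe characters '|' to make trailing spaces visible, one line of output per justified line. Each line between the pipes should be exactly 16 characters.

Line 1: ['I', 'rice', 'butter'] (min_width=13, slack=3)
Line 2: ['string', 'open'] (min_width=11, slack=5)
Line 3: ['purple', 'rainbow'] (min_width=14, slack=2)
Line 4: ['from', 'spoon'] (min_width=10, slack=6)

Answer: |I   rice  butter|
|string      open|
|purple   rainbow|
|from spoon      |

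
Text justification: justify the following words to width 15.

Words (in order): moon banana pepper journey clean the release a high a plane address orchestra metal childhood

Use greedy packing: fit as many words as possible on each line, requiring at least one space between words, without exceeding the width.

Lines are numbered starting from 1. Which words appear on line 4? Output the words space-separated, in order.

Answer: release a high

Derivation:
Line 1: ['moon', 'banana'] (min_width=11, slack=4)
Line 2: ['pepper', 'journey'] (min_width=14, slack=1)
Line 3: ['clean', 'the'] (min_width=9, slack=6)
Line 4: ['release', 'a', 'high'] (min_width=14, slack=1)
Line 5: ['a', 'plane', 'address'] (min_width=15, slack=0)
Line 6: ['orchestra', 'metal'] (min_width=15, slack=0)
Line 7: ['childhood'] (min_width=9, slack=6)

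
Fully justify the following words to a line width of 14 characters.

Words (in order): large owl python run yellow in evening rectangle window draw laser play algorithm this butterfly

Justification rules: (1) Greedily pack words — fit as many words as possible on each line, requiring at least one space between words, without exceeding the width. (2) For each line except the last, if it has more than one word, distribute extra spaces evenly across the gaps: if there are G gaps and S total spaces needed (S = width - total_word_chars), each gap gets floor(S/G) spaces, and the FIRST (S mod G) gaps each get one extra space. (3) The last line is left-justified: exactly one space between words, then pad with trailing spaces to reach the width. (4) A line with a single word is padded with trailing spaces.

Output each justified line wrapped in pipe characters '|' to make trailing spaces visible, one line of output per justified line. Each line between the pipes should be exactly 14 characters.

Answer: |large      owl|
|python     run|
|yellow      in|
|evening       |
|rectangle     |
|window    draw|
|laser     play|
|algorithm this|
|butterfly     |

Derivation:
Line 1: ['large', 'owl'] (min_width=9, slack=5)
Line 2: ['python', 'run'] (min_width=10, slack=4)
Line 3: ['yellow', 'in'] (min_width=9, slack=5)
Line 4: ['evening'] (min_width=7, slack=7)
Line 5: ['rectangle'] (min_width=9, slack=5)
Line 6: ['window', 'draw'] (min_width=11, slack=3)
Line 7: ['laser', 'play'] (min_width=10, slack=4)
Line 8: ['algorithm', 'this'] (min_width=14, slack=0)
Line 9: ['butterfly'] (min_width=9, slack=5)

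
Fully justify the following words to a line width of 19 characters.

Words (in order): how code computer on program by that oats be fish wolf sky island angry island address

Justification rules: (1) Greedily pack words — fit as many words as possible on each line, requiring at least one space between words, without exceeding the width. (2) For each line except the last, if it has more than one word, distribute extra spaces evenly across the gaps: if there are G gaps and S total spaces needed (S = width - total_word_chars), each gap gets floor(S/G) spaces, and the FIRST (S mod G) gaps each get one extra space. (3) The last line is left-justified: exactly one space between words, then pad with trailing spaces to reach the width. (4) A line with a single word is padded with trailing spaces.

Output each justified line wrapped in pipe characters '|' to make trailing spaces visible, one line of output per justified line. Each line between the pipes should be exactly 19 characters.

Line 1: ['how', 'code', 'computer'] (min_width=17, slack=2)
Line 2: ['on', 'program', 'by', 'that'] (min_width=18, slack=1)
Line 3: ['oats', 'be', 'fish', 'wolf'] (min_width=17, slack=2)
Line 4: ['sky', 'island', 'angry'] (min_width=16, slack=3)
Line 5: ['island', 'address'] (min_width=14, slack=5)

Answer: |how  code  computer|
|on  program by that|
|oats  be  fish wolf|
|sky   island  angry|
|island address     |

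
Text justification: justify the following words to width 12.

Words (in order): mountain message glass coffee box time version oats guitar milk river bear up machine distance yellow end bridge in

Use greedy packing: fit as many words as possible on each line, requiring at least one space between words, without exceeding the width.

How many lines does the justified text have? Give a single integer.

Answer: 11

Derivation:
Line 1: ['mountain'] (min_width=8, slack=4)
Line 2: ['message'] (min_width=7, slack=5)
Line 3: ['glass', 'coffee'] (min_width=12, slack=0)
Line 4: ['box', 'time'] (min_width=8, slack=4)
Line 5: ['version', 'oats'] (min_width=12, slack=0)
Line 6: ['guitar', 'milk'] (min_width=11, slack=1)
Line 7: ['river', 'bear'] (min_width=10, slack=2)
Line 8: ['up', 'machine'] (min_width=10, slack=2)
Line 9: ['distance'] (min_width=8, slack=4)
Line 10: ['yellow', 'end'] (min_width=10, slack=2)
Line 11: ['bridge', 'in'] (min_width=9, slack=3)
Total lines: 11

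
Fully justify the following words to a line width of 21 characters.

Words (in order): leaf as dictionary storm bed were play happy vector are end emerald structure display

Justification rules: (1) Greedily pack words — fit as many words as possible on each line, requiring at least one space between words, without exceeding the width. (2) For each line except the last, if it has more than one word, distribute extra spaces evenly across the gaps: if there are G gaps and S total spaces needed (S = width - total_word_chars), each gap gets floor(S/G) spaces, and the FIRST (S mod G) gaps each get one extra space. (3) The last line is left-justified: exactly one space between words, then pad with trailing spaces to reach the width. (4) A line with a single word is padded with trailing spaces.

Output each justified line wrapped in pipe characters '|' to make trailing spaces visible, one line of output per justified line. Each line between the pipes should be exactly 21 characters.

Line 1: ['leaf', 'as', 'dictionary'] (min_width=18, slack=3)
Line 2: ['storm', 'bed', 'were', 'play'] (min_width=19, slack=2)
Line 3: ['happy', 'vector', 'are', 'end'] (min_width=20, slack=1)
Line 4: ['emerald', 'structure'] (min_width=17, slack=4)
Line 5: ['display'] (min_width=7, slack=14)

Answer: |leaf   as  dictionary|
|storm  bed  were play|
|happy  vector are end|
|emerald     structure|
|display              |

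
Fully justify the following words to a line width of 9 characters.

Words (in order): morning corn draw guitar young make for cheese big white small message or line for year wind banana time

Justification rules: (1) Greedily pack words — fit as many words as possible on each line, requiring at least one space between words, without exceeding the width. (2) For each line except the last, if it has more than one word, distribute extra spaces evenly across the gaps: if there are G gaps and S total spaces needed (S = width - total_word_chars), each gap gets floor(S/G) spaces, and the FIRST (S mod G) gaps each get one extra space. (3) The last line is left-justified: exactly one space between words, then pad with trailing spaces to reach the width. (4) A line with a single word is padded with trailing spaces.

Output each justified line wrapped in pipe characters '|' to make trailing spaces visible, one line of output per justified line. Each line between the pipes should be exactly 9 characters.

Answer: |morning  |
|corn draw|
|guitar   |
|young    |
|make  for|
|cheese   |
|big white|
|small    |
|message  |
|or   line|
|for  year|
|wind     |
|banana   |
|time     |

Derivation:
Line 1: ['morning'] (min_width=7, slack=2)
Line 2: ['corn', 'draw'] (min_width=9, slack=0)
Line 3: ['guitar'] (min_width=6, slack=3)
Line 4: ['young'] (min_width=5, slack=4)
Line 5: ['make', 'for'] (min_width=8, slack=1)
Line 6: ['cheese'] (min_width=6, slack=3)
Line 7: ['big', 'white'] (min_width=9, slack=0)
Line 8: ['small'] (min_width=5, slack=4)
Line 9: ['message'] (min_width=7, slack=2)
Line 10: ['or', 'line'] (min_width=7, slack=2)
Line 11: ['for', 'year'] (min_width=8, slack=1)
Line 12: ['wind'] (min_width=4, slack=5)
Line 13: ['banana'] (min_width=6, slack=3)
Line 14: ['time'] (min_width=4, slack=5)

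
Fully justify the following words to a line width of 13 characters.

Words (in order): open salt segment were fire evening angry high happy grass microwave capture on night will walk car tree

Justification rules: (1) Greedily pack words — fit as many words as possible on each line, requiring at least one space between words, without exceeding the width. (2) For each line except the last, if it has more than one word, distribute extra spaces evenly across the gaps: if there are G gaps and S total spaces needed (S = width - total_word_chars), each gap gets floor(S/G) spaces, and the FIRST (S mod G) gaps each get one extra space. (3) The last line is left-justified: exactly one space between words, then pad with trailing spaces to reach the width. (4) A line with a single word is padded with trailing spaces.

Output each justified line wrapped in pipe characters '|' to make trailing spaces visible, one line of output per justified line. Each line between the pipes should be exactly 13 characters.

Line 1: ['open', 'salt'] (min_width=9, slack=4)
Line 2: ['segment', 'were'] (min_width=12, slack=1)
Line 3: ['fire', 'evening'] (min_width=12, slack=1)
Line 4: ['angry', 'high'] (min_width=10, slack=3)
Line 5: ['happy', 'grass'] (min_width=11, slack=2)
Line 6: ['microwave'] (min_width=9, slack=4)
Line 7: ['capture', 'on'] (min_width=10, slack=3)
Line 8: ['night', 'will'] (min_width=10, slack=3)
Line 9: ['walk', 'car', 'tree'] (min_width=13, slack=0)

Answer: |open     salt|
|segment  were|
|fire  evening|
|angry    high|
|happy   grass|
|microwave    |
|capture    on|
|night    will|
|walk car tree|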